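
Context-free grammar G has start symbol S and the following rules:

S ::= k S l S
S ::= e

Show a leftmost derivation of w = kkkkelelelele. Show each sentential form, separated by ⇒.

S ⇒ kSlS ⇒ kkSlSlS ⇒ kkkSlSlSlS ⇒ kkkkSlSlSlSlS ⇒ kkkkelSlSlSlS ⇒ kkkkelelSlSlS ⇒ kkkkelelelSlS ⇒ kkkkelelelelS ⇒ kkkkelelelele

S ⇒ kSlS   [S ::= k S l S]
kSlS ⇒ kkSlSlS   [S ::= k S l S]
kkSlSlS ⇒ kkkSlSlSlS   [S ::= k S l S]
kkkSlSlSlS ⇒ kkkkSlSlSlSlS   [S ::= k S l S]
kkkkSlSlSlSlS ⇒ kkkkelSlSlSlS   [S ::= e]
kkkkelSlSlSlS ⇒ kkkkelelSlSlS   [S ::= e]
kkkkelelSlSlS ⇒ kkkkelelelSlS   [S ::= e]
kkkkelelelSlS ⇒ kkkkelelelelS   [S ::= e]
kkkkelelelelS ⇒ kkkkelelelele   [S ::= e]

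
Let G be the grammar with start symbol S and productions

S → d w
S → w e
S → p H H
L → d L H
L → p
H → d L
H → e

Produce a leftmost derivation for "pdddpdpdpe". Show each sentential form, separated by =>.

S => pHH   [S → p H H]
pHH => pdLH   [H → d L]
pdLH => pddLHH   [L → d L H]
pddLHH => pdddLHHH   [L → d L H]
pdddLHHH => pdddpHHH   [L → p]
pdddpHHH => pdddpdLHH   [H → d L]
pdddpdLHH => pdddpdpHH   [L → p]
pdddpdpHH => pdddpdpdLH   [H → d L]
pdddpdpdLH => pdddpdpdpH   [L → p]
pdddpdpdpH => pdddpdpdpe   [H → e]

S => pHH => pdLH => pddLHH => pdddLHHH => pdddpHHH => pdddpdLHH => pdddpdpHH => pdddpdpdLH => pdddpdpdpH => pdddpdpdpe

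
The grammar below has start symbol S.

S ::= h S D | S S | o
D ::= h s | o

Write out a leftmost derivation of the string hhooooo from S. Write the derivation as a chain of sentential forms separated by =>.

S => SS => SSS => hSDSS => hhSDDSS => hhoDDSS => hhooDSS => hhoooSS => hhooooS => hhooooo

S => SS   [S ::= S S]
SS => SSS   [S ::= S S]
SSS => hSDSS   [S ::= h S D]
hSDSS => hhSDDSS   [S ::= h S D]
hhSDDSS => hhoDDSS   [S ::= o]
hhoDDSS => hhooDSS   [D ::= o]
hhooDSS => hhoooSS   [D ::= o]
hhoooSS => hhooooS   [S ::= o]
hhooooS => hhooooo   [S ::= o]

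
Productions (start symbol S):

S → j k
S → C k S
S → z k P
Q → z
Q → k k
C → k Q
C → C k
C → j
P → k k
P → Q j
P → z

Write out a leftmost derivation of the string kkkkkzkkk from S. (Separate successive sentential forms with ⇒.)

S ⇒ CkS ⇒ CkkS ⇒ kQkkS ⇒ kkkkkS ⇒ kkkkkzkP ⇒ kkkkkzkkk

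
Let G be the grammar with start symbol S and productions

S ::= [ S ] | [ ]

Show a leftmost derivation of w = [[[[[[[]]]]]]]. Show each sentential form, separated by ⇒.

S ⇒ [S] ⇒ [[S]] ⇒ [[[S]]] ⇒ [[[[S]]]] ⇒ [[[[[S]]]]] ⇒ [[[[[[S]]]]]] ⇒ [[[[[[[]]]]]]]

S ⇒ [S]   [S ::= [ S ]]
[S] ⇒ [[S]]   [S ::= [ S ]]
[[S]] ⇒ [[[S]]]   [S ::= [ S ]]
[[[S]]] ⇒ [[[[S]]]]   [S ::= [ S ]]
[[[[S]]]] ⇒ [[[[[S]]]]]   [S ::= [ S ]]
[[[[[S]]]]] ⇒ [[[[[[S]]]]]]   [S ::= [ S ]]
[[[[[[S]]]]]] ⇒ [[[[[[[]]]]]]]   [S ::= [ ]]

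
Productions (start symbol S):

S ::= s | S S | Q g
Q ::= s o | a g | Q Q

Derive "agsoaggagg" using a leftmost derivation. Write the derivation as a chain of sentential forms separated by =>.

S=>SS=>QgS=>QQgS=>agQgS=>agQQgS=>agsoQgS=>agsoaggS=>agsoaggQg=>agsoaggagg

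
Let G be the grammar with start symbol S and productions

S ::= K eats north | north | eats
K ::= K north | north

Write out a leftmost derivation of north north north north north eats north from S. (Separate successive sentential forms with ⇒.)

S ⇒ K eats north   [S ::= K eats north]
K eats north ⇒ K north eats north   [K ::= K north]
K north eats north ⇒ K north north eats north   [K ::= K north]
K north north eats north ⇒ K north north north eats north   [K ::= K north]
K north north north eats north ⇒ K north north north north eats north   [K ::= K north]
K north north north north eats north ⇒ north north north north north eats north   [K ::= north]

S ⇒ K eats north ⇒ K north eats north ⇒ K north north eats north ⇒ K north north north eats north ⇒ K north north north north eats north ⇒ north north north north north eats north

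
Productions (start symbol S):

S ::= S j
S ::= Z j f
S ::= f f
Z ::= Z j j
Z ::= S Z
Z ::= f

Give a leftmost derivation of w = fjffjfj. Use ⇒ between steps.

S ⇒ Sj   [S ::= S j]
Sj ⇒ Zjfj   [S ::= Z j f]
Zjfj ⇒ SZjfj   [Z ::= S Z]
SZjfj ⇒ ZjfZjfj   [S ::= Z j f]
ZjfZjfj ⇒ fjfZjfj   [Z ::= f]
fjfZjfj ⇒ fjffjfj   [Z ::= f]

S⇒Sj⇒Zjfj⇒SZjfj⇒ZjfZjfj⇒fjfZjfj⇒fjffjfj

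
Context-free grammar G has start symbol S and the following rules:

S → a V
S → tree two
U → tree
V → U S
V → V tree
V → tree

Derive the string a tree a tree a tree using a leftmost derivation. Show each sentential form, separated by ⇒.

S ⇒ a V ⇒ a U S ⇒ a tree S ⇒ a tree a V ⇒ a tree a U S ⇒ a tree a tree S ⇒ a tree a tree a V ⇒ a tree a tree a tree

S ⇒ a V   [S → a V]
a V ⇒ a U S   [V → U S]
a U S ⇒ a tree S   [U → tree]
a tree S ⇒ a tree a V   [S → a V]
a tree a V ⇒ a tree a U S   [V → U S]
a tree a U S ⇒ a tree a tree S   [U → tree]
a tree a tree S ⇒ a tree a tree a V   [S → a V]
a tree a tree a V ⇒ a tree a tree a tree   [V → tree]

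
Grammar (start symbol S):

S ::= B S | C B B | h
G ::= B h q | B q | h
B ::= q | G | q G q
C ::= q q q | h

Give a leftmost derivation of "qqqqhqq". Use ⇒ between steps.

S⇒CBB⇒qqqBB⇒qqqGB⇒qqqBhqB⇒qqqqhqB⇒qqqqhqq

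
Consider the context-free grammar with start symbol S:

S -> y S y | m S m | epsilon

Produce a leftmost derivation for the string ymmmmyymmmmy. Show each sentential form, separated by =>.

S => ySy => ymSmy => ymmSmmy => ymmmSmmmy => ymmmmSmmmmy => ymmmmySymmmmy => ymmmmyymmmmy

S => ySy   [S -> y S y]
ySy => ymSmy   [S -> m S m]
ymSmy => ymmSmmy   [S -> m S m]
ymmSmmy => ymmmSmmmy   [S -> m S m]
ymmmSmmmy => ymmmmSmmmmy   [S -> m S m]
ymmmmSmmmmy => ymmmmySymmmmy   [S -> y S y]
ymmmmySymmmmy => ymmmmyymmmmy   [S -> epsilon]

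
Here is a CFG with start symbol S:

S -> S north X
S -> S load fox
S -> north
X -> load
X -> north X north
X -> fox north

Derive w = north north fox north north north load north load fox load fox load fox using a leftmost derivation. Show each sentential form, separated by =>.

S => S load fox => S load fox load fox => S load fox load fox load fox => S north X load fox load fox load fox => S north X north X load fox load fox load fox => north north X north X load fox load fox load fox => north north fox north north X load fox load fox load fox => north north fox north north north X north load fox load fox load fox => north north fox north north north load north load fox load fox load fox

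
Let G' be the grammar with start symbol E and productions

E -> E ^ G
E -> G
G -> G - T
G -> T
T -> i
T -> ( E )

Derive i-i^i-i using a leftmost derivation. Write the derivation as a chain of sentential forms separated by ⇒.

E⇒E^G⇒G^G⇒G-T^G⇒T-T^G⇒i-T^G⇒i-i^G⇒i-i^G-T⇒i-i^T-T⇒i-i^i-T⇒i-i^i-i

E ⇒ E^G   [E -> E ^ G]
E^G ⇒ G^G   [E -> G]
G^G ⇒ G-T^G   [G -> G - T]
G-T^G ⇒ T-T^G   [G -> T]
T-T^G ⇒ i-T^G   [T -> i]
i-T^G ⇒ i-i^G   [T -> i]
i-i^G ⇒ i-i^G-T   [G -> G - T]
i-i^G-T ⇒ i-i^T-T   [G -> T]
i-i^T-T ⇒ i-i^i-T   [T -> i]
i-i^i-T ⇒ i-i^i-i   [T -> i]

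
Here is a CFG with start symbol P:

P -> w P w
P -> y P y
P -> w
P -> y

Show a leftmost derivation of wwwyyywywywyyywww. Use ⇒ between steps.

P⇒wPw⇒wwPww⇒wwwPwww⇒wwwyPywww⇒wwwyyPyywww⇒wwwyyyPyyywww⇒wwwyyywPwyyywww⇒wwwyyywyPywyyywww⇒wwwyyywywywyyywww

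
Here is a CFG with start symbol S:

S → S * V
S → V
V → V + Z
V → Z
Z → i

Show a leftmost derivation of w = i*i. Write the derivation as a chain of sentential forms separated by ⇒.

S⇒S*V⇒V*V⇒Z*V⇒i*V⇒i*Z⇒i*i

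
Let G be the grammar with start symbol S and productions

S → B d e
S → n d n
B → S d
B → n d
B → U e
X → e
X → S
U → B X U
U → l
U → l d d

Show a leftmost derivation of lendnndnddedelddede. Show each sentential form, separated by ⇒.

S ⇒ Bde ⇒ Uede ⇒ BXUede ⇒ UeXUede ⇒ leXUede ⇒ leSUede ⇒ lendnUede ⇒ lendnBXUede ⇒ lendnSdXUede ⇒ lendnBdedXUede ⇒ lendnSddedXUede ⇒ lendnndnddedXUede ⇒ lendnndnddedeUede ⇒ lendnndnddedelddede

S ⇒ Bde   [S → B d e]
Bde ⇒ Uede   [B → U e]
Uede ⇒ BXUede   [U → B X U]
BXUede ⇒ UeXUede   [B → U e]
UeXUede ⇒ leXUede   [U → l]
leXUede ⇒ leSUede   [X → S]
leSUede ⇒ lendnUede   [S → n d n]
lendnUede ⇒ lendnBXUede   [U → B X U]
lendnBXUede ⇒ lendnSdXUede   [B → S d]
lendnSdXUede ⇒ lendnBdedXUede   [S → B d e]
lendnBdedXUede ⇒ lendnSddedXUede   [B → S d]
lendnSddedXUede ⇒ lendnndnddedXUede   [S → n d n]
lendnndnddedXUede ⇒ lendnndnddedeUede   [X → e]
lendnndnddedeUede ⇒ lendnndnddedelddede   [U → l d d]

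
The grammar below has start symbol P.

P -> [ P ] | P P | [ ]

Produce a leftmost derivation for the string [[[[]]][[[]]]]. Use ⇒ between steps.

P⇒[P]⇒[PP]⇒[[P]P]⇒[[[P]]P]⇒[[[[]]]P]⇒[[[[]]][P]]⇒[[[[]]][[P]]]⇒[[[[]]][[[]]]]

P ⇒ [P]   [P -> [ P ]]
[P] ⇒ [PP]   [P -> P P]
[PP] ⇒ [[P]P]   [P -> [ P ]]
[[P]P] ⇒ [[[P]]P]   [P -> [ P ]]
[[[P]]P] ⇒ [[[[]]]P]   [P -> [ ]]
[[[[]]]P] ⇒ [[[[]]][P]]   [P -> [ P ]]
[[[[]]][P]] ⇒ [[[[]]][[P]]]   [P -> [ P ]]
[[[[]]][[P]]] ⇒ [[[[]]][[[]]]]   [P -> [ ]]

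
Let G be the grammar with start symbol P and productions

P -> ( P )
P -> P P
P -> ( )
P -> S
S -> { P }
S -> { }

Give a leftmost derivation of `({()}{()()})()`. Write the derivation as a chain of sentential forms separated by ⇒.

P ⇒ PP ⇒ (P)P ⇒ (PP)P ⇒ (SP)P ⇒ ({P}P)P ⇒ ({()}P)P ⇒ ({()}S)P ⇒ ({()}{P})P ⇒ ({()}{PP})P ⇒ ({()}{()P})P ⇒ ({()}{()()})P ⇒ ({()}{()()})()

P ⇒ PP   [P -> P P]
PP ⇒ (P)P   [P -> ( P )]
(P)P ⇒ (PP)P   [P -> P P]
(PP)P ⇒ (SP)P   [P -> S]
(SP)P ⇒ ({P}P)P   [S -> { P }]
({P}P)P ⇒ ({()}P)P   [P -> ( )]
({()}P)P ⇒ ({()}S)P   [P -> S]
({()}S)P ⇒ ({()}{P})P   [S -> { P }]
({()}{P})P ⇒ ({()}{PP})P   [P -> P P]
({()}{PP})P ⇒ ({()}{()P})P   [P -> ( )]
({()}{()P})P ⇒ ({()}{()()})P   [P -> ( )]
({()}{()()})P ⇒ ({()}{()()})()   [P -> ( )]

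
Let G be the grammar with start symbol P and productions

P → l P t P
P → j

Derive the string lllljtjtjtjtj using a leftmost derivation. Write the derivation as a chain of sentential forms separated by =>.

P => lPtP => llPtPtP => lllPtPtPtP => llllPtPtPtPtP => lllljtPtPtPtP => lllljtjtPtPtP => lllljtjtjtPtP => lllljtjtjtjtP => lllljtjtjtjtj

P => lPtP   [P → l P t P]
lPtP => llPtPtP   [P → l P t P]
llPtPtP => lllPtPtPtP   [P → l P t P]
lllPtPtPtP => llllPtPtPtPtP   [P → l P t P]
llllPtPtPtPtP => lllljtPtPtPtP   [P → j]
lllljtPtPtPtP => lllljtjtPtPtP   [P → j]
lllljtjtPtPtP => lllljtjtjtPtP   [P → j]
lllljtjtjtPtP => lllljtjtjtjtP   [P → j]
lllljtjtjtjtP => lllljtjtjtjtj   [P → j]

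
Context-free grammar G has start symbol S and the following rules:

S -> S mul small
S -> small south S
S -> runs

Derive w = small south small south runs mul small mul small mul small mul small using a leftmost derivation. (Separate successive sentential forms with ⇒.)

S ⇒ small south S ⇒ small south small south S ⇒ small south small south S mul small ⇒ small south small south S mul small mul small ⇒ small south small south S mul small mul small mul small ⇒ small south small south S mul small mul small mul small mul small ⇒ small south small south runs mul small mul small mul small mul small

S ⇒ small south S   [S -> small south S]
small south S ⇒ small south small south S   [S -> small south S]
small south small south S ⇒ small south small south S mul small   [S -> S mul small]
small south small south S mul small ⇒ small south small south S mul small mul small   [S -> S mul small]
small south small south S mul small mul small ⇒ small south small south S mul small mul small mul small   [S -> S mul small]
small south small south S mul small mul small mul small ⇒ small south small south S mul small mul small mul small mul small   [S -> S mul small]
small south small south S mul small mul small mul small mul small ⇒ small south small south runs mul small mul small mul small mul small   [S -> runs]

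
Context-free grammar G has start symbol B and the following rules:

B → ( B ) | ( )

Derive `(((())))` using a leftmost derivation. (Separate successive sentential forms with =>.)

B => (B)   [B → ( B )]
(B) => ((B))   [B → ( B )]
((B)) => (((B)))   [B → ( B )]
(((B))) => (((())))   [B → ( )]

B => (B) => ((B)) => (((B))) => (((())))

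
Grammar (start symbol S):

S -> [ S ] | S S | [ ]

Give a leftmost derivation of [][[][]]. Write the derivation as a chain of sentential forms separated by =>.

S => SS => []S => [][S] => [][SS] => [][[]S] => [][[][]]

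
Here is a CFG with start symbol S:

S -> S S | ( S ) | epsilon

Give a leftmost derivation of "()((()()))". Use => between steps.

S=>SS=>(S)S=>()S=>()(S)=>()((S))=>()((SS))=>()(((S)S))=>()((()S))=>()((()(S)))=>()((()()))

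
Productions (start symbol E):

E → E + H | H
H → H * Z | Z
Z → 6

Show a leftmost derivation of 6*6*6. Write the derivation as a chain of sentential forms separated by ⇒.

E ⇒ H ⇒ H*Z ⇒ H*Z*Z ⇒ Z*Z*Z ⇒ 6*Z*Z ⇒ 6*6*Z ⇒ 6*6*6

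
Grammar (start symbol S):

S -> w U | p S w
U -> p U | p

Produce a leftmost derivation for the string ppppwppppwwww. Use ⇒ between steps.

S ⇒ pSw ⇒ ppSww ⇒ pppSwww ⇒ ppppSwwww ⇒ ppppwUwwww ⇒ ppppwpUwwww ⇒ ppppwppUwwww ⇒ ppppwpppUwwww ⇒ ppppwppppwwww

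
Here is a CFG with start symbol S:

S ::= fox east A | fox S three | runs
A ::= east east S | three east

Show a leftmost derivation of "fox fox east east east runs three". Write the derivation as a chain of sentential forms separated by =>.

S => fox S three => fox fox east A three => fox fox east east east S three => fox fox east east east runs three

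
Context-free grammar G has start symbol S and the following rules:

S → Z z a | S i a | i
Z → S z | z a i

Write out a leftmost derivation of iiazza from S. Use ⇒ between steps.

S⇒Zza⇒Szza⇒Siazza⇒iiazza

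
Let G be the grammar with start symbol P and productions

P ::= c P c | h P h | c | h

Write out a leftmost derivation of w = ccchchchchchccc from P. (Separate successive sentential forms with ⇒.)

P ⇒ cPc ⇒ ccPcc ⇒ cccPccc ⇒ ccchPhccc ⇒ ccchcPchccc ⇒ ccchchPhchccc ⇒ ccchchcPchchccc ⇒ ccchchchchchccc

P ⇒ cPc   [P ::= c P c]
cPc ⇒ ccPcc   [P ::= c P c]
ccPcc ⇒ cccPccc   [P ::= c P c]
cccPccc ⇒ ccchPhccc   [P ::= h P h]
ccchPhccc ⇒ ccchcPchccc   [P ::= c P c]
ccchcPchccc ⇒ ccchchPhchccc   [P ::= h P h]
ccchchPhchccc ⇒ ccchchcPchchccc   [P ::= c P c]
ccchchcPchchccc ⇒ ccchchchchchccc   [P ::= h]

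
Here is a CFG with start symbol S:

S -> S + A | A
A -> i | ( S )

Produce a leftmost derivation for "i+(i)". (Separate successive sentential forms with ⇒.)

S ⇒ S+A   [S -> S + A]
S+A ⇒ A+A   [S -> A]
A+A ⇒ i+A   [A -> i]
i+A ⇒ i+(S)   [A -> ( S )]
i+(S) ⇒ i+(A)   [S -> A]
i+(A) ⇒ i+(i)   [A -> i]

S ⇒ S+A ⇒ A+A ⇒ i+A ⇒ i+(S) ⇒ i+(A) ⇒ i+(i)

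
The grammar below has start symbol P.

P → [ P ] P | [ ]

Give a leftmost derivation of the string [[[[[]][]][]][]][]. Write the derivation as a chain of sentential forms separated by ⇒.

P ⇒ [P]P ⇒ [[P]P]P ⇒ [[[P]P]P]P ⇒ [[[[P]P]P]P]P ⇒ [[[[[]]P]P]P]P ⇒ [[[[[]][]]P]P]P ⇒ [[[[[]][]][]]P]P ⇒ [[[[[]][]][]][]]P ⇒ [[[[[]][]][]][]][]

P ⇒ [P]P   [P → [ P ] P]
[P]P ⇒ [[P]P]P   [P → [ P ] P]
[[P]P]P ⇒ [[[P]P]P]P   [P → [ P ] P]
[[[P]P]P]P ⇒ [[[[P]P]P]P]P   [P → [ P ] P]
[[[[P]P]P]P]P ⇒ [[[[[]]P]P]P]P   [P → [ ]]
[[[[[]]P]P]P]P ⇒ [[[[[]][]]P]P]P   [P → [ ]]
[[[[[]][]]P]P]P ⇒ [[[[[]][]][]]P]P   [P → [ ]]
[[[[[]][]][]]P]P ⇒ [[[[[]][]][]][]]P   [P → [ ]]
[[[[[]][]][]][]]P ⇒ [[[[[]][]][]][]][]   [P → [ ]]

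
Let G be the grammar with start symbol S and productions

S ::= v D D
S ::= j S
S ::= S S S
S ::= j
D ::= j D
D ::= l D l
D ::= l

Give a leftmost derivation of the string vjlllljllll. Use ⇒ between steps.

S ⇒ vDD ⇒ vjDD ⇒ vjlDlD ⇒ vjlllD ⇒ vjllllDl ⇒ vjlllljDl ⇒ vjlllljlDll ⇒ vjlllljllll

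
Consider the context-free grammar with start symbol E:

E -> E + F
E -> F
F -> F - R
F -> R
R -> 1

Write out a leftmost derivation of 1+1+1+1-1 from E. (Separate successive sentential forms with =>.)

E => E+F => E+F+F => E+F+F+F => F+F+F+F => R+F+F+F => 1+F+F+F => 1+R+F+F => 1+1+F+F => 1+1+R+F => 1+1+1+F => 1+1+1+F-R => 1+1+1+R-R => 1+1+1+1-R => 1+1+1+1-1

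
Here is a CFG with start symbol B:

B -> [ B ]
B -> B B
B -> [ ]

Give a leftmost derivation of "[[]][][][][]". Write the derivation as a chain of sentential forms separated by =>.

B => BB   [B -> B B]
BB => BBB   [B -> B B]
BBB => BBBB   [B -> B B]
BBBB => [B]BBB   [B -> [ B ]]
[B]BBB => [[]]BBB   [B -> [ ]]
[[]]BBB => [[]]BBBB   [B -> B B]
[[]]BBBB => [[]][]BBB   [B -> [ ]]
[[]][]BBB => [[]][][]BB   [B -> [ ]]
[[]][][]BB => [[]][][][]B   [B -> [ ]]
[[]][][][]B => [[]][][][][]   [B -> [ ]]

B=>BB=>BBB=>BBBB=>[B]BBB=>[[]]BBB=>[[]]BBBB=>[[]][]BBB=>[[]][][]BB=>[[]][][][]B=>[[]][][][][]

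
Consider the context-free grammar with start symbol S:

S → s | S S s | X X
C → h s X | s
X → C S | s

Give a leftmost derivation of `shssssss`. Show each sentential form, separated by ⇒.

S ⇒ XX ⇒ CSX ⇒ sSX ⇒ sXXX ⇒ sCSXX ⇒ shsXSXX ⇒ shsCSSXX ⇒ shssSSXX ⇒ shsssSXX ⇒ shssssXX ⇒ shsssssX ⇒ shssssss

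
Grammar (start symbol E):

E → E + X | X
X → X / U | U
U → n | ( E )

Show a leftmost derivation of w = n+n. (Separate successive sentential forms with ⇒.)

E⇒E+X⇒X+X⇒U+X⇒n+X⇒n+U⇒n+n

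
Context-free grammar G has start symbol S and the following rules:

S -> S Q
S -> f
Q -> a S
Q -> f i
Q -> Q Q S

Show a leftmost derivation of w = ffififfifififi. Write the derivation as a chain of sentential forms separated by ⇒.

S ⇒ SQ   [S -> S Q]
SQ ⇒ SQQ   [S -> S Q]
SQQ ⇒ SQQQ   [S -> S Q]
SQQQ ⇒ SQQQQ   [S -> S Q]
SQQQQ ⇒ SQQQQQ   [S -> S Q]
SQQQQQ ⇒ fQQQQQ   [S -> f]
fQQQQQ ⇒ fQQSQQQQ   [Q -> Q Q S]
fQQSQQQQ ⇒ ffiQSQQQQ   [Q -> f i]
ffiQSQQQQ ⇒ ffifiSQQQQ   [Q -> f i]
ffifiSQQQQ ⇒ ffififQQQQ   [S -> f]
ffififQQQQ ⇒ ffififfiQQQ   [Q -> f i]
ffififfiQQQ ⇒ ffififfifiQQ   [Q -> f i]
ffififfifiQQ ⇒ ffififfififiQ   [Q -> f i]
ffififfififiQ ⇒ ffififfifififi   [Q -> f i]

S ⇒ SQ ⇒ SQQ ⇒ SQQQ ⇒ SQQQQ ⇒ SQQQQQ ⇒ fQQQQQ ⇒ fQQSQQQQ ⇒ ffiQSQQQQ ⇒ ffifiSQQQQ ⇒ ffififQQQQ ⇒ ffififfiQQQ ⇒ ffififfifiQQ ⇒ ffififfififiQ ⇒ ffififfifififi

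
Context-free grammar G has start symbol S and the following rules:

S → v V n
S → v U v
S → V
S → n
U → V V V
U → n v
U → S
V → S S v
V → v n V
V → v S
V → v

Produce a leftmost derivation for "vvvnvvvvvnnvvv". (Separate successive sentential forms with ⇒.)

S ⇒ vUv   [S → v U v]
vUv ⇒ vVVVv   [U → V V V]
vVVVv ⇒ vvSVVv   [V → v S]
vvSVVv ⇒ vvvUvVVv   [S → v U v]
vvvUvVVv ⇒ vvvnvvVVv   [U → n v]
vvvnvvVVv ⇒ vvvnvvvSVv   [V → v S]
vvvnvvvSVv ⇒ vvvnvvvVVv   [S → V]
vvvnvvvVVv ⇒ vvvnvvvSSvVv   [V → S S v]
vvvnvvvSSvVv ⇒ vvvnvvvvVnSvVv   [S → v V n]
vvvnvvvvVnSvVv ⇒ vvvnvvvvvnSvVv   [V → v]
vvvnvvvvvnSvVv ⇒ vvvnvvvvvnnvVv   [S → n]
vvvnvvvvvnnvVv ⇒ vvvnvvvvvnnvvv   [V → v]

S ⇒ vUv ⇒ vVVVv ⇒ vvSVVv ⇒ vvvUvVVv ⇒ vvvnvvVVv ⇒ vvvnvvvSVv ⇒ vvvnvvvVVv ⇒ vvvnvvvSSvVv ⇒ vvvnvvvvVnSvVv ⇒ vvvnvvvvvnSvVv ⇒ vvvnvvvvvnnvVv ⇒ vvvnvvvvvnnvvv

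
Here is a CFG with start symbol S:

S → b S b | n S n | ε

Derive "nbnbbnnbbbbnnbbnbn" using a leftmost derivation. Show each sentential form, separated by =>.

S => nSn => nbSbn => nbnSnbn => nbnbSbnbn => nbnbbSbbnbn => nbnbbnSnbbnbn => nbnbbnnSnnbbnbn => nbnbbnnbSbnnbbnbn => nbnbbnnbbSbbnnbbnbn => nbnbbnnbbbbnnbbnbn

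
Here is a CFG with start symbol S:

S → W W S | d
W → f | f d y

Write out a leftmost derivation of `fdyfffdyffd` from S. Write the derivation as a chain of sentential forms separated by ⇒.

S ⇒ WWS   [S → W W S]
WWS ⇒ fdyWS   [W → f d y]
fdyWS ⇒ fdyfS   [W → f]
fdyfS ⇒ fdyfWWS   [S → W W S]
fdyfWWS ⇒ fdyffWS   [W → f]
fdyffWS ⇒ fdyfffdyS   [W → f d y]
fdyfffdyS ⇒ fdyfffdyWWS   [S → W W S]
fdyfffdyWWS ⇒ fdyfffdyfWS   [W → f]
fdyfffdyfWS ⇒ fdyfffdyffS   [W → f]
fdyfffdyffS ⇒ fdyfffdyffd   [S → d]

S ⇒ WWS ⇒ fdyWS ⇒ fdyfS ⇒ fdyfWWS ⇒ fdyffWS ⇒ fdyfffdyS ⇒ fdyfffdyWWS ⇒ fdyfffdyfWS ⇒ fdyfffdyffS ⇒ fdyfffdyffd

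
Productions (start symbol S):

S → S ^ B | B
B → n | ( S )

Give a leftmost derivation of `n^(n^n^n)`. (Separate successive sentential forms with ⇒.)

S ⇒ S^B   [S → S ^ B]
S^B ⇒ B^B   [S → B]
B^B ⇒ n^B   [B → n]
n^B ⇒ n^(S)   [B → ( S )]
n^(S) ⇒ n^(S^B)   [S → S ^ B]
n^(S^B) ⇒ n^(S^B^B)   [S → S ^ B]
n^(S^B^B) ⇒ n^(B^B^B)   [S → B]
n^(B^B^B) ⇒ n^(n^B^B)   [B → n]
n^(n^B^B) ⇒ n^(n^n^B)   [B → n]
n^(n^n^B) ⇒ n^(n^n^n)   [B → n]

S ⇒ S^B ⇒ B^B ⇒ n^B ⇒ n^(S) ⇒ n^(S^B) ⇒ n^(S^B^B) ⇒ n^(B^B^B) ⇒ n^(n^B^B) ⇒ n^(n^n^B) ⇒ n^(n^n^n)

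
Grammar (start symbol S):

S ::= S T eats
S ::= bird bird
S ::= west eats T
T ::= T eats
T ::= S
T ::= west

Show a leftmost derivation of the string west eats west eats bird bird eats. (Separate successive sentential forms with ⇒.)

S ⇒ west eats T ⇒ west eats T eats ⇒ west eats S eats ⇒ west eats west eats T eats ⇒ west eats west eats S eats ⇒ west eats west eats bird bird eats

S ⇒ west eats T   [S ::= west eats T]
west eats T ⇒ west eats T eats   [T ::= T eats]
west eats T eats ⇒ west eats S eats   [T ::= S]
west eats S eats ⇒ west eats west eats T eats   [S ::= west eats T]
west eats west eats T eats ⇒ west eats west eats S eats   [T ::= S]
west eats west eats S eats ⇒ west eats west eats bird bird eats   [S ::= bird bird]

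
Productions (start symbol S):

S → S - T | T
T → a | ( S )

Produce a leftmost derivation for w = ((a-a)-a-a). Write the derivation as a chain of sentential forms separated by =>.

S => T   [S → T]
T => (S)   [T → ( S )]
(S) => (S-T)   [S → S - T]
(S-T) => (S-T-T)   [S → S - T]
(S-T-T) => (T-T-T)   [S → T]
(T-T-T) => ((S)-T-T)   [T → ( S )]
((S)-T-T) => ((S-T)-T-T)   [S → S - T]
((S-T)-T-T) => ((T-T)-T-T)   [S → T]
((T-T)-T-T) => ((a-T)-T-T)   [T → a]
((a-T)-T-T) => ((a-a)-T-T)   [T → a]
((a-a)-T-T) => ((a-a)-a-T)   [T → a]
((a-a)-a-T) => ((a-a)-a-a)   [T → a]

S=>T=>(S)=>(S-T)=>(S-T-T)=>(T-T-T)=>((S)-T-T)=>((S-T)-T-T)=>((T-T)-T-T)=>((a-T)-T-T)=>((a-a)-T-T)=>((a-a)-a-T)=>((a-a)-a-a)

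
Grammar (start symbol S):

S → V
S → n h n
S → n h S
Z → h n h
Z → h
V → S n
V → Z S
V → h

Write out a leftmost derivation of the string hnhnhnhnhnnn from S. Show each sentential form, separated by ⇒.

S ⇒ V ⇒ ZS ⇒ hnhS ⇒ hnhnhS ⇒ hnhnhV ⇒ hnhnhSn ⇒ hnhnhnhSn ⇒ hnhnhnhVn ⇒ hnhnhnhSnn ⇒ hnhnhnhnhnnn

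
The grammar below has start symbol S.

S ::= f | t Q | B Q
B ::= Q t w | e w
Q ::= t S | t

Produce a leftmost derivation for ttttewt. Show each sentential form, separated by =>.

S => tQ   [S ::= t Q]
tQ => ttS   [Q ::= t S]
ttS => tttQ   [S ::= t Q]
tttQ => ttttS   [Q ::= t S]
ttttS => ttttBQ   [S ::= B Q]
ttttBQ => ttttewQ   [B ::= e w]
ttttewQ => ttttewt   [Q ::= t]

S => tQ => ttS => tttQ => ttttS => ttttBQ => ttttewQ => ttttewt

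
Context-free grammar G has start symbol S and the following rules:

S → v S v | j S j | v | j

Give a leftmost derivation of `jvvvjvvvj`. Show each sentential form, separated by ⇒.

S ⇒ jSj   [S → j S j]
jSj ⇒ jvSvj   [S → v S v]
jvSvj ⇒ jvvSvvj   [S → v S v]
jvvSvvj ⇒ jvvvSvvvj   [S → v S v]
jvvvSvvvj ⇒ jvvvjvvvj   [S → j]

S ⇒ jSj ⇒ jvSvj ⇒ jvvSvvj ⇒ jvvvSvvvj ⇒ jvvvjvvvj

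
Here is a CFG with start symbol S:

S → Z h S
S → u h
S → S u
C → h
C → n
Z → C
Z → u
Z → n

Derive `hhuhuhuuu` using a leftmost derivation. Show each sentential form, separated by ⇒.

S ⇒ ZhS ⇒ ChS ⇒ hhS ⇒ hhSu ⇒ hhSuu ⇒ hhZhSuu ⇒ hhuhSuu ⇒ hhuhSuuu ⇒ hhuhuhuuu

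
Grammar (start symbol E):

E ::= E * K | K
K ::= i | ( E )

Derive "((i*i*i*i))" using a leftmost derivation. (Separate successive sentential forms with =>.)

E => K   [E ::= K]
K => (E)   [K ::= ( E )]
(E) => (K)   [E ::= K]
(K) => ((E))   [K ::= ( E )]
((E)) => ((E*K))   [E ::= E * K]
((E*K)) => ((E*K*K))   [E ::= E * K]
((E*K*K)) => ((E*K*K*K))   [E ::= E * K]
((E*K*K*K)) => ((K*K*K*K))   [E ::= K]
((K*K*K*K)) => ((i*K*K*K))   [K ::= i]
((i*K*K*K)) => ((i*i*K*K))   [K ::= i]
((i*i*K*K)) => ((i*i*i*K))   [K ::= i]
((i*i*i*K)) => ((i*i*i*i))   [K ::= i]

E => K => (E) => (K) => ((E)) => ((E*K)) => ((E*K*K)) => ((E*K*K*K)) => ((K*K*K*K)) => ((i*K*K*K)) => ((i*i*K*K)) => ((i*i*i*K)) => ((i*i*i*i))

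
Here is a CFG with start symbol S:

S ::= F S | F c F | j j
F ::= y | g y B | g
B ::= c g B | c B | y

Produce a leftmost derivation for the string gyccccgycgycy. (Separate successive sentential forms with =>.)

S=>FcF=>gyBcF=>gycBcF=>gyccBcF=>gycccBcF=>gyccccgBcF=>gyccccgycF=>gyccccgycgyB=>gyccccgycgycB=>gyccccgycgycy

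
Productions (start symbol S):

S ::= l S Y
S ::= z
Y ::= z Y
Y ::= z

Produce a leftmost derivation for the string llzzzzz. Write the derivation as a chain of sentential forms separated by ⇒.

S ⇒ lSY   [S ::= l S Y]
lSY ⇒ llSYY   [S ::= l S Y]
llSYY ⇒ llzYY   [S ::= z]
llzYY ⇒ llzzYY   [Y ::= z Y]
llzzYY ⇒ llzzzY   [Y ::= z]
llzzzY ⇒ llzzzzY   [Y ::= z Y]
llzzzzY ⇒ llzzzzz   [Y ::= z]

S ⇒ lSY ⇒ llSYY ⇒ llzYY ⇒ llzzYY ⇒ llzzzY ⇒ llzzzzY ⇒ llzzzzz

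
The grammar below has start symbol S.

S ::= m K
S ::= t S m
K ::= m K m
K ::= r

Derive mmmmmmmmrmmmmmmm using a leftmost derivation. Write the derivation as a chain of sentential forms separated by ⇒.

S ⇒ mK ⇒ mmKm ⇒ mmmKmm ⇒ mmmmKmmm ⇒ mmmmmKmmmm ⇒ mmmmmmKmmmmm ⇒ mmmmmmmKmmmmmm ⇒ mmmmmmmmKmmmmmmm ⇒ mmmmmmmmrmmmmmmm

S ⇒ mK   [S ::= m K]
mK ⇒ mmKm   [K ::= m K m]
mmKm ⇒ mmmKmm   [K ::= m K m]
mmmKmm ⇒ mmmmKmmm   [K ::= m K m]
mmmmKmmm ⇒ mmmmmKmmmm   [K ::= m K m]
mmmmmKmmmm ⇒ mmmmmmKmmmmm   [K ::= m K m]
mmmmmmKmmmmm ⇒ mmmmmmmKmmmmmm   [K ::= m K m]
mmmmmmmKmmmmmm ⇒ mmmmmmmmKmmmmmmm   [K ::= m K m]
mmmmmmmmKmmmmmmm ⇒ mmmmmmmmrmmmmmmm   [K ::= r]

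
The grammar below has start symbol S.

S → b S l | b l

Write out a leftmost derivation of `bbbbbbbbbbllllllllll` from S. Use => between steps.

S=>bSl=>bbSll=>bbbSlll=>bbbbSllll=>bbbbbSlllll=>bbbbbbSllllll=>bbbbbbbSlllllll=>bbbbbbbbSllllllll=>bbbbbbbbbSlllllllll=>bbbbbbbbbbllllllllll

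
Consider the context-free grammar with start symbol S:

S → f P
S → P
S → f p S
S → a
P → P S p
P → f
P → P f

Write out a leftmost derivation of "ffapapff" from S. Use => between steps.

S=>P=>Pf=>Pff=>PSpff=>PSpSpff=>PfSpSpff=>ffSpSpff=>ffapSpff=>ffapapff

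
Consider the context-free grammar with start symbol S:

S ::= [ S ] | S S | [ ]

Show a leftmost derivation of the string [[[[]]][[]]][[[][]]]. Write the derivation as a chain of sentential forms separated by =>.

S=>SS=>[S]S=>[SS]S=>[[S]S]S=>[[[S]]S]S=>[[[[]]]S]S=>[[[[]]][S]]S=>[[[[]]][[]]]S=>[[[[]]][[]]][S]=>[[[[]]][[]]][[S]]=>[[[[]]][[]]][[SS]]=>[[[[]]][[]]][[[]S]]=>[[[[]]][[]]][[[][]]]

S => SS   [S ::= S S]
SS => [S]S   [S ::= [ S ]]
[S]S => [SS]S   [S ::= S S]
[SS]S => [[S]S]S   [S ::= [ S ]]
[[S]S]S => [[[S]]S]S   [S ::= [ S ]]
[[[S]]S]S => [[[[]]]S]S   [S ::= [ ]]
[[[[]]]S]S => [[[[]]][S]]S   [S ::= [ S ]]
[[[[]]][S]]S => [[[[]]][[]]]S   [S ::= [ ]]
[[[[]]][[]]]S => [[[[]]][[]]][S]   [S ::= [ S ]]
[[[[]]][[]]][S] => [[[[]]][[]]][[S]]   [S ::= [ S ]]
[[[[]]][[]]][[S]] => [[[[]]][[]]][[SS]]   [S ::= S S]
[[[[]]][[]]][[SS]] => [[[[]]][[]]][[[]S]]   [S ::= [ ]]
[[[[]]][[]]][[[]S]] => [[[[]]][[]]][[[][]]]   [S ::= [ ]]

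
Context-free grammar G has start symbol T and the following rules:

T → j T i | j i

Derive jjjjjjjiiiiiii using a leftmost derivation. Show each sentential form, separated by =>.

T => jTi => jjTii => jjjTiii => jjjjTiiii => jjjjjTiiiii => jjjjjjTiiiiii => jjjjjjjiiiiiii

T => jTi   [T → j T i]
jTi => jjTii   [T → j T i]
jjTii => jjjTiii   [T → j T i]
jjjTiii => jjjjTiiii   [T → j T i]
jjjjTiiii => jjjjjTiiiii   [T → j T i]
jjjjjTiiiii => jjjjjjTiiiiii   [T → j T i]
jjjjjjTiiiiii => jjjjjjjiiiiiii   [T → j i]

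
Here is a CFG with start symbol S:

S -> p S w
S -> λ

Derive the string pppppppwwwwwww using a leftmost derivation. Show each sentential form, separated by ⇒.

S ⇒ pSw ⇒ ppSww ⇒ pppSwww ⇒ ppppSwwww ⇒ pppppSwwwww ⇒ ppppppSwwwwww ⇒ pppppppSwwwwwww ⇒ pppppppwwwwwww

S ⇒ pSw   [S -> p S w]
pSw ⇒ ppSww   [S -> p S w]
ppSww ⇒ pppSwww   [S -> p S w]
pppSwww ⇒ ppppSwwww   [S -> p S w]
ppppSwwww ⇒ pppppSwwwww   [S -> p S w]
pppppSwwwww ⇒ ppppppSwwwwww   [S -> p S w]
ppppppSwwwwww ⇒ pppppppSwwwwwww   [S -> p S w]
pppppppSwwwwwww ⇒ pppppppwwwwwww   [S -> λ]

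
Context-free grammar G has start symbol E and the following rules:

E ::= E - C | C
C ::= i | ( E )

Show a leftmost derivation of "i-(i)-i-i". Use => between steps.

E=>E-C=>E-C-C=>E-C-C-C=>C-C-C-C=>i-C-C-C=>i-(E)-C-C=>i-(C)-C-C=>i-(i)-C-C=>i-(i)-i-C=>i-(i)-i-i

E => E-C   [E ::= E - C]
E-C => E-C-C   [E ::= E - C]
E-C-C => E-C-C-C   [E ::= E - C]
E-C-C-C => C-C-C-C   [E ::= C]
C-C-C-C => i-C-C-C   [C ::= i]
i-C-C-C => i-(E)-C-C   [C ::= ( E )]
i-(E)-C-C => i-(C)-C-C   [E ::= C]
i-(C)-C-C => i-(i)-C-C   [C ::= i]
i-(i)-C-C => i-(i)-i-C   [C ::= i]
i-(i)-i-C => i-(i)-i-i   [C ::= i]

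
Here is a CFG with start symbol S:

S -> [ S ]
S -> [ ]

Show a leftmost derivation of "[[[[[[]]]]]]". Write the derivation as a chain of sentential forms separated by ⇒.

S ⇒ [S] ⇒ [[S]] ⇒ [[[S]]] ⇒ [[[[S]]]] ⇒ [[[[[S]]]]] ⇒ [[[[[[]]]]]]

S ⇒ [S]   [S -> [ S ]]
[S] ⇒ [[S]]   [S -> [ S ]]
[[S]] ⇒ [[[S]]]   [S -> [ S ]]
[[[S]]] ⇒ [[[[S]]]]   [S -> [ S ]]
[[[[S]]]] ⇒ [[[[[S]]]]]   [S -> [ S ]]
[[[[[S]]]]] ⇒ [[[[[[]]]]]]   [S -> [ ]]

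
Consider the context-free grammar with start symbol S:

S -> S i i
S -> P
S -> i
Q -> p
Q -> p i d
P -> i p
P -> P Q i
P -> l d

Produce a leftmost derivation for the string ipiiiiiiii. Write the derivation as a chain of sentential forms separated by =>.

S => Sii   [S -> S i i]
Sii => Siiii   [S -> S i i]
Siiii => Siiiiii   [S -> S i i]
Siiiiii => Siiiiiiii   [S -> S i i]
Siiiiiiii => Piiiiiiii   [S -> P]
Piiiiiiii => ipiiiiiiii   [P -> i p]

S=>Sii=>Siiii=>Siiiiii=>Siiiiiiii=>Piiiiiiii=>ipiiiiiiii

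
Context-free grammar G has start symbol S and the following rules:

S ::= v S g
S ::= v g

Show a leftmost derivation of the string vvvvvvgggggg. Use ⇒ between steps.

S⇒vSg⇒vvSgg⇒vvvSggg⇒vvvvSgggg⇒vvvvvSggggg⇒vvvvvvgggggg

S ⇒ vSg   [S ::= v S g]
vSg ⇒ vvSgg   [S ::= v S g]
vvSgg ⇒ vvvSggg   [S ::= v S g]
vvvSggg ⇒ vvvvSgggg   [S ::= v S g]
vvvvSgggg ⇒ vvvvvSggggg   [S ::= v S g]
vvvvvSggggg ⇒ vvvvvvgggggg   [S ::= v g]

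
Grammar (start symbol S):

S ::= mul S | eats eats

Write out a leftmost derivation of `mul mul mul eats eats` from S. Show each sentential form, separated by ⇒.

S ⇒ mul S ⇒ mul mul S ⇒ mul mul mul S ⇒ mul mul mul eats eats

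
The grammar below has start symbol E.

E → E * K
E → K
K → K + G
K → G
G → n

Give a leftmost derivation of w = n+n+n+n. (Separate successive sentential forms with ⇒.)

E⇒K⇒K+G⇒K+G+G⇒K+G+G+G⇒G+G+G+G⇒n+G+G+G⇒n+n+G+G⇒n+n+n+G⇒n+n+n+n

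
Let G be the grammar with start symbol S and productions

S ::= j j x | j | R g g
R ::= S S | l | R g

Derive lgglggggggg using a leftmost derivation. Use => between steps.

S=>Rgg=>Rggg=>Rgggg=>Rggggg=>SSggggg=>RggSggggg=>lggSggggg=>lggRggggggg=>lgglggggggg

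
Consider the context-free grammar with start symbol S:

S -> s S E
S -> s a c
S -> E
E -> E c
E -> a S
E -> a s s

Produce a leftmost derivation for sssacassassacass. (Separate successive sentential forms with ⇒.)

S ⇒ sSE ⇒ ssSEE ⇒ sssacEE ⇒ sssacassE ⇒ sssacassaS ⇒ sssacassasSE ⇒ sssacassassacE ⇒ sssacassassacass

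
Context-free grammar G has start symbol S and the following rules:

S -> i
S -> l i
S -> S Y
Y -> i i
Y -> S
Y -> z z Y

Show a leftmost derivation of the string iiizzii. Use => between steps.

S => SY   [S -> S Y]
SY => SYY   [S -> S Y]
SYY => iYY   [S -> i]
iYY => iiiY   [Y -> i i]
iiiY => iiizzY   [Y -> z z Y]
iiizzY => iiizzii   [Y -> i i]

S => SY => SYY => iYY => iiiY => iiizzY => iiizzii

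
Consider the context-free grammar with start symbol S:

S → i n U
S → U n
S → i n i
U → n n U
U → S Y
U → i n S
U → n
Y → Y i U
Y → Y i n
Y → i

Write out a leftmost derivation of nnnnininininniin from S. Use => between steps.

S=>Un=>nnUn=>nnnnUn=>nnnnSYn=>nnnninUYn=>nnnninSYYn=>nnnnininUYYn=>nnnninininSYYn=>nnnnininininUYYn=>nnnnininininnYYn=>nnnnininininniYn=>nnnnininininniin

S => Un   [S → U n]
Un => nnUn   [U → n n U]
nnUn => nnnnUn   [U → n n U]
nnnnUn => nnnnSYn   [U → S Y]
nnnnSYn => nnnninUYn   [S → i n U]
nnnninUYn => nnnninSYYn   [U → S Y]
nnnninSYYn => nnnnininUYYn   [S → i n U]
nnnnininUYYn => nnnninininSYYn   [U → i n S]
nnnninininSYYn => nnnnininininUYYn   [S → i n U]
nnnnininininUYYn => nnnnininininnYYn   [U → n]
nnnnininininnYYn => nnnnininininniYn   [Y → i]
nnnnininininniYn => nnnnininininniin   [Y → i]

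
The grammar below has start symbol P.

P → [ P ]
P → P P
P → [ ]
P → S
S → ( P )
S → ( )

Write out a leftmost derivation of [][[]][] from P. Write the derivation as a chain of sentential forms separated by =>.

P => PP => PPP => []PP => [][P]P => [][[]]P => [][[]][]

P => PP   [P → P P]
PP => PPP   [P → P P]
PPP => []PP   [P → [ ]]
[]PP => [][P]P   [P → [ P ]]
[][P]P => [][[]]P   [P → [ ]]
[][[]]P => [][[]][]   [P → [ ]]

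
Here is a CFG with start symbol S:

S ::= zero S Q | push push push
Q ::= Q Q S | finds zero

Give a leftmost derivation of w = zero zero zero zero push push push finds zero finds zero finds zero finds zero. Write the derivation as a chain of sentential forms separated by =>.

S => zero S Q => zero zero S Q Q => zero zero zero S Q Q Q => zero zero zero zero S Q Q Q Q => zero zero zero zero push push push Q Q Q Q => zero zero zero zero push push push finds zero Q Q Q => zero zero zero zero push push push finds zero finds zero Q Q => zero zero zero zero push push push finds zero finds zero finds zero Q => zero zero zero zero push push push finds zero finds zero finds zero finds zero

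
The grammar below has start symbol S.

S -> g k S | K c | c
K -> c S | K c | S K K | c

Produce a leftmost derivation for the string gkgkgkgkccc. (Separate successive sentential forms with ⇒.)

S ⇒ gkS ⇒ gkgkS ⇒ gkgkgkS ⇒ gkgkgkgkS ⇒ gkgkgkgkKc ⇒ gkgkgkgkKcc ⇒ gkgkgkgkccc

S ⇒ gkS   [S -> g k S]
gkS ⇒ gkgkS   [S -> g k S]
gkgkS ⇒ gkgkgkS   [S -> g k S]
gkgkgkS ⇒ gkgkgkgkS   [S -> g k S]
gkgkgkgkS ⇒ gkgkgkgkKc   [S -> K c]
gkgkgkgkKc ⇒ gkgkgkgkKcc   [K -> K c]
gkgkgkgkKcc ⇒ gkgkgkgkccc   [K -> c]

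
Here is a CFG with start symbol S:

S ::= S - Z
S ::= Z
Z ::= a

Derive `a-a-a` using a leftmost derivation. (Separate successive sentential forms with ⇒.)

S ⇒ S-Z   [S ::= S - Z]
S-Z ⇒ S-Z-Z   [S ::= S - Z]
S-Z-Z ⇒ Z-Z-Z   [S ::= Z]
Z-Z-Z ⇒ a-Z-Z   [Z ::= a]
a-Z-Z ⇒ a-a-Z   [Z ::= a]
a-a-Z ⇒ a-a-a   [Z ::= a]

S ⇒ S-Z ⇒ S-Z-Z ⇒ Z-Z-Z ⇒ a-Z-Z ⇒ a-a-Z ⇒ a-a-a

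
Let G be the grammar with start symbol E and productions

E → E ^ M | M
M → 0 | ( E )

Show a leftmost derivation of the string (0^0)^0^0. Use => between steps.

E => E^M   [E → E ^ M]
E^M => E^M^M   [E → E ^ M]
E^M^M => M^M^M   [E → M]
M^M^M => (E)^M^M   [M → ( E )]
(E)^M^M => (E^M)^M^M   [E → E ^ M]
(E^M)^M^M => (M^M)^M^M   [E → M]
(M^M)^M^M => (0^M)^M^M   [M → 0]
(0^M)^M^M => (0^0)^M^M   [M → 0]
(0^0)^M^M => (0^0)^0^M   [M → 0]
(0^0)^0^M => (0^0)^0^0   [M → 0]

E => E^M => E^M^M => M^M^M => (E)^M^M => (E^M)^M^M => (M^M)^M^M => (0^M)^M^M => (0^0)^M^M => (0^0)^0^M => (0^0)^0^0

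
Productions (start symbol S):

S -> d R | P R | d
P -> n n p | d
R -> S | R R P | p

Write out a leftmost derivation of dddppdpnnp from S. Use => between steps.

S => dR => dRRP => dSRP => ddRRP => ddRRPRP => ddSRPRP => dddRRPRP => dddpRPRP => dddppPRP => dddppdRP => dddppdpP => dddppdpnnp

S => dR   [S -> d R]
dR => dRRP   [R -> R R P]
dRRP => dSRP   [R -> S]
dSRP => ddRRP   [S -> d R]
ddRRP => ddRRPRP   [R -> R R P]
ddRRPRP => ddSRPRP   [R -> S]
ddSRPRP => dddRRPRP   [S -> d R]
dddRRPRP => dddpRPRP   [R -> p]
dddpRPRP => dddppPRP   [R -> p]
dddppPRP => dddppdRP   [P -> d]
dddppdRP => dddppdpP   [R -> p]
dddppdpP => dddppdpnnp   [P -> n n p]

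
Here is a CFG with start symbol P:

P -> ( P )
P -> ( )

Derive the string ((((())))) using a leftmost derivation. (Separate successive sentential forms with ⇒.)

P⇒(P)⇒((P))⇒(((P)))⇒((((P))))⇒((((()))))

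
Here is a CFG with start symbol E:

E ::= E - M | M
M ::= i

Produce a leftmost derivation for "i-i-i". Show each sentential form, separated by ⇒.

E ⇒ E-M ⇒ E-M-M ⇒ M-M-M ⇒ i-M-M ⇒ i-i-M ⇒ i-i-i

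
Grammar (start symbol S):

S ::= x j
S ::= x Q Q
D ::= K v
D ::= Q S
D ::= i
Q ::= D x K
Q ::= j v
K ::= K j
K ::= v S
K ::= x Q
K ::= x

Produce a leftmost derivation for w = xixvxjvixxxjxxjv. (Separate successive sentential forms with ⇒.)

S ⇒ xQQ   [S ::= x Q Q]
xQQ ⇒ xDxKQ   [Q ::= D x K]
xDxKQ ⇒ xixKQ   [D ::= i]
xixKQ ⇒ xixvSQ   [K ::= v S]
xixvSQ ⇒ xixvxQQQ   [S ::= x Q Q]
xixvxQQQ ⇒ xixvxjvQQ   [Q ::= j v]
xixvxjvQQ ⇒ xixvxjvDxKQ   [Q ::= D x K]
xixvxjvDxKQ ⇒ xixvxjvQSxKQ   [D ::= Q S]
xixvxjvQSxKQ ⇒ xixvxjvDxKSxKQ   [Q ::= D x K]
xixvxjvDxKSxKQ ⇒ xixvxjvixKSxKQ   [D ::= i]
xixvxjvixKSxKQ ⇒ xixvxjvixxSxKQ   [K ::= x]
xixvxjvixxSxKQ ⇒ xixvxjvixxxjxKQ   [S ::= x j]
xixvxjvixxxjxKQ ⇒ xixvxjvixxxjxxQ   [K ::= x]
xixvxjvixxxjxxQ ⇒ xixvxjvixxxjxxjv   [Q ::= j v]

S ⇒ xQQ ⇒ xDxKQ ⇒ xixKQ ⇒ xixvSQ ⇒ xixvxQQQ ⇒ xixvxjvQQ ⇒ xixvxjvDxKQ ⇒ xixvxjvQSxKQ ⇒ xixvxjvDxKSxKQ ⇒ xixvxjvixKSxKQ ⇒ xixvxjvixxSxKQ ⇒ xixvxjvixxxjxKQ ⇒ xixvxjvixxxjxxQ ⇒ xixvxjvixxxjxxjv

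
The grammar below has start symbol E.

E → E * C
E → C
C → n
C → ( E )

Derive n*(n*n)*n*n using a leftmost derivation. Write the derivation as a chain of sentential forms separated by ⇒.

E ⇒ E*C ⇒ E*C*C ⇒ E*C*C*C ⇒ C*C*C*C ⇒ n*C*C*C ⇒ n*(E)*C*C ⇒ n*(E*C)*C*C ⇒ n*(C*C)*C*C ⇒ n*(n*C)*C*C ⇒ n*(n*n)*C*C ⇒ n*(n*n)*n*C ⇒ n*(n*n)*n*n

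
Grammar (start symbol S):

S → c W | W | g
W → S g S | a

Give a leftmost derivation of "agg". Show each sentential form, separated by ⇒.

S ⇒ W ⇒ SgS ⇒ WgS ⇒ agS ⇒ agg

S ⇒ W   [S → W]
W ⇒ SgS   [W → S g S]
SgS ⇒ WgS   [S → W]
WgS ⇒ agS   [W → a]
agS ⇒ agg   [S → g]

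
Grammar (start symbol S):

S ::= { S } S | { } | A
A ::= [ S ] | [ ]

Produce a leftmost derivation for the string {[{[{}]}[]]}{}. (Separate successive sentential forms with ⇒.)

S⇒{S}S⇒{A}S⇒{[S]}S⇒{[{S}S]}S⇒{[{A}S]}S⇒{[{[S]}S]}S⇒{[{[{}]}S]}S⇒{[{[{}]}A]}S⇒{[{[{}]}[]]}S⇒{[{[{}]}[]]}{}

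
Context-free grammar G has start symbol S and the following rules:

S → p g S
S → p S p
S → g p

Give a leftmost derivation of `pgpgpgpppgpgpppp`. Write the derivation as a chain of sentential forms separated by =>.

S=>pgS=>pgpgS=>pgpgpgS=>pgpgpgpSp=>pgpgpgppSpp=>pgpgpgpppgSpp=>pgpgpgpppgpSppp=>pgpgpgpppgpgpppp

S => pgS   [S → p g S]
pgS => pgpgS   [S → p g S]
pgpgS => pgpgpgS   [S → p g S]
pgpgpgS => pgpgpgpSp   [S → p S p]
pgpgpgpSp => pgpgpgppSpp   [S → p S p]
pgpgpgppSpp => pgpgpgpppgSpp   [S → p g S]
pgpgpgpppgSpp => pgpgpgpppgpSppp   [S → p S p]
pgpgpgpppgpSppp => pgpgpgpppgpgpppp   [S → g p]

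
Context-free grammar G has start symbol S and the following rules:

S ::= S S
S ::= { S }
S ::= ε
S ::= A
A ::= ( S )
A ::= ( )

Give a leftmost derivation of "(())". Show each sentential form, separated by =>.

S => A   [S ::= A]
A => (S)   [A ::= ( S )]
(S) => (SS)   [S ::= S S]
(SS) => (SSS)   [S ::= S S]
(SSS) => (SSSS)   [S ::= S S]
(SSSS) => (ASSS)   [S ::= A]
(ASSS) => (()SSS)   [A ::= ( )]
(()SSS) => (()SS)   [S ::= ε]
(()SS) => (()S)   [S ::= ε]
(()S) => (())   [S ::= ε]

S => A => (S) => (SS) => (SSS) => (SSSS) => (ASSS) => (()SSS) => (()SS) => (()S) => (())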